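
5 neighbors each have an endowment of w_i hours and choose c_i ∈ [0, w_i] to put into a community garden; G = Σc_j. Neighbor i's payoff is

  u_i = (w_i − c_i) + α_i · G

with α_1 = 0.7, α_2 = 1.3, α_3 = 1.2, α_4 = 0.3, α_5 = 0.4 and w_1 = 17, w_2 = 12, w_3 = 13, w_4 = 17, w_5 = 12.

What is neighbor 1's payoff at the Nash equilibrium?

∂u_i/∂c_i = α_i − 1, so neighbor i contributes w_i if α_i > 1, else 0.
α_i > 1 for i ∈ {2, 3}; NE contributions (0, 12, 13, 0, 0), G = 25.
u_1 = (17 − 0) + 0.7·25 = 34.5.

34.5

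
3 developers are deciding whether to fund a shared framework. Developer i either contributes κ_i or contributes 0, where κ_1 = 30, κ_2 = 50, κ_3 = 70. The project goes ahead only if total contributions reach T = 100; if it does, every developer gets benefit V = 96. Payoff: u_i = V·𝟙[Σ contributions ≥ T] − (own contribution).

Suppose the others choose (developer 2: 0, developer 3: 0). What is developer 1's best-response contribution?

Others' total = 0. Even contributing 30 gives 30 < 100: no benefit either way.
Best response: 0.

0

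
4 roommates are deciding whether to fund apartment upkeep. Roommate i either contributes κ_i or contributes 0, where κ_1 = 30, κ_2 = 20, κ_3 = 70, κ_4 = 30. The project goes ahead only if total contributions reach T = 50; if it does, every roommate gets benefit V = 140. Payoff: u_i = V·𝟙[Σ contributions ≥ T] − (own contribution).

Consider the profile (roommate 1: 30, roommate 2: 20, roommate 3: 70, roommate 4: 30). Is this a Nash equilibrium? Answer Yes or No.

No

Total = 150 ≥ 50: provided.
Roommate 1 (pledges 30, payoff 110): dropping to 0 → total 120, payoff 140. Profitable deviation.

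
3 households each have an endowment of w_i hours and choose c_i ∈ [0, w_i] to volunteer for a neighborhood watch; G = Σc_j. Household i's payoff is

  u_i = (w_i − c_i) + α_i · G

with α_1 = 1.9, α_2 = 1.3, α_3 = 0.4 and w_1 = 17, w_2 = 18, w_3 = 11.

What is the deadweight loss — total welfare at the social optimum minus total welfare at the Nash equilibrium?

28.6

∂u_i/∂c_i = α_i − 1, so household i contributes w_i if α_i > 1, else 0.
α_i > 1 for i ∈ {1, 2}; NE contributions (17, 18, 0), G = 35.
W^NE = Σw_i − G^NE + (Σα_i)·G^NE = 46 + 2.6·35 = 137.
Planner: ∂(Σu_j)/∂c_i = Σα_j − 1 = 2.6 > 0, so everyone contributes w_i; G^SO = 46, W^SO = 46 + 2.6·46 = 165.6.
Deadweight loss = 28.6.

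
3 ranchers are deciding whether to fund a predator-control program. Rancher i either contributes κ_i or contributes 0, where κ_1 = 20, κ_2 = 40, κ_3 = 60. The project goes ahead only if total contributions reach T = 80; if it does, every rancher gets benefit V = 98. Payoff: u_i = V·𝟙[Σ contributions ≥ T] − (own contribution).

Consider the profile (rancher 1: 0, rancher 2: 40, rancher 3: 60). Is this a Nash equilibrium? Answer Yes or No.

Total = 100 ≥ 80: provided.
Rancher 1 (pledges 0, payoff 98): pledging 20 → total 120, payoff 78. No gain.
Rancher 2 (pledges 40, payoff 58): dropping to 0 → total 60, payoff 0. No gain.
Rancher 3 (pledges 60, payoff 38): dropping to 0 → total 40, payoff 0. No gain.

Yes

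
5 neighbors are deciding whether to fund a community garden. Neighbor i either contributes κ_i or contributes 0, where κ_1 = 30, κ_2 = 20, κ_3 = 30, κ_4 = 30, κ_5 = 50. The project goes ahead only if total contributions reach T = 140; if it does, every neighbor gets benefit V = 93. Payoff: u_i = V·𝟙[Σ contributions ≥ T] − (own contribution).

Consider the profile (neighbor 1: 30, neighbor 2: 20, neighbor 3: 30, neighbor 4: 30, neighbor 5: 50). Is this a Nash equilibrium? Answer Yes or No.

No

Total = 160 ≥ 140: provided.
Neighbor 1 (pledges 30, payoff 63): dropping to 0 → total 130, payoff 0. No gain.
Neighbor 2 (pledges 20, payoff 73): dropping to 0 → total 140, payoff 93. Profitable deviation.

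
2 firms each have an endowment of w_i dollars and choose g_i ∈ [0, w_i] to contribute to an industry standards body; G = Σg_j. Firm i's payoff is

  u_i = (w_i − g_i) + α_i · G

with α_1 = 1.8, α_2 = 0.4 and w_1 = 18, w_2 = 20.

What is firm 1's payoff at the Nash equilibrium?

∂u_i/∂g_i = α_i − 1, so firm i contributes w_i if α_i > 1, else 0.
α_i > 1 for i ∈ {1}; NE contributions (18, 0), G = 18.
u_1 = (18 − 18) + 1.8·18 = 32.4.

32.4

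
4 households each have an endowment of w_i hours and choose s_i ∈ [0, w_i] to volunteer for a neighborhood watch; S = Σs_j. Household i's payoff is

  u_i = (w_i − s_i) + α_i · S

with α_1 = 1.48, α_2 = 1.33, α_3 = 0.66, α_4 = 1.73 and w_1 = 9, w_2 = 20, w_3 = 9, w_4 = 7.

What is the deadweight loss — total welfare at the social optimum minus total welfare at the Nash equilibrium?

37.8

∂u_i/∂s_i = α_i − 1, so household i contributes w_i if α_i > 1, else 0.
α_i > 1 for i ∈ {1, 2, 4}; NE contributions (9, 20, 0, 7), S = 36.
W^NE = Σw_i − S^NE + (Σα_i)·S^NE = 45 + 4.2·36 = 196.2.
Planner: ∂(Σu_j)/∂s_i = Σα_j − 1 = 4.2 > 0, so everyone contributes w_i; S^SO = 45, W^SO = 45 + 4.2·45 = 234.
Deadweight loss = 37.8.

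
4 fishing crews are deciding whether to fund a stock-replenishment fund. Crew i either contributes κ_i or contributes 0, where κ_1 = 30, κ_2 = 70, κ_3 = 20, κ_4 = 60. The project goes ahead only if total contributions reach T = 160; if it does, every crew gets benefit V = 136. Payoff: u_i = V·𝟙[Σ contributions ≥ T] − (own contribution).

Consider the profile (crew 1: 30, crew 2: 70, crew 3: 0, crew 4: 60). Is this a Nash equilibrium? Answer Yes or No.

Total = 160 ≥ 160: provided.
Crew 1 (pledges 30, payoff 106): dropping to 0 → total 130, payoff 0. No gain.
Crew 2 (pledges 70, payoff 66): dropping to 0 → total 90, payoff 0. No gain.
Crew 3 (pledges 0, payoff 136): pledging 20 → total 180, payoff 116. No gain.
Crew 4 (pledges 60, payoff 76): dropping to 0 → total 100, payoff 0. No gain.

Yes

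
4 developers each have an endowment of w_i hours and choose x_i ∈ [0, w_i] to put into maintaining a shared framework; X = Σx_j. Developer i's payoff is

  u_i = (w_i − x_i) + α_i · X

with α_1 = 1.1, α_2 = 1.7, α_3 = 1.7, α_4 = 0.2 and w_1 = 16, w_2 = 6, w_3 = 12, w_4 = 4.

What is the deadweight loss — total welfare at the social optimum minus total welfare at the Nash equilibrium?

∂u_i/∂x_i = α_i − 1, so developer i contributes w_i if α_i > 1, else 0.
α_i > 1 for i ∈ {1, 2, 3}; NE contributions (16, 6, 12, 0), X = 34.
W^NE = Σw_i − X^NE + (Σα_i)·X^NE = 38 + 3.7·34 = 163.8.
Planner: ∂(Σu_j)/∂x_i = Σα_j − 1 = 3.7 > 0, so everyone contributes w_i; X^SO = 38, W^SO = 38 + 3.7·38 = 178.6.
Deadweight loss = 14.8.

14.8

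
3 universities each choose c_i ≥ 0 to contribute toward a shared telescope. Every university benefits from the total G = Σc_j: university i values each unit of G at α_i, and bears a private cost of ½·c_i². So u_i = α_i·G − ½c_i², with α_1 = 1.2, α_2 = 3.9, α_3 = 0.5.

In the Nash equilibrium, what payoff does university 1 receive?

University i's FOC: ∂u_i/∂c_i = α_i − c_i = 0, so c_i* = α_i.
NE contributions = (1.2, 3.9, 0.5); G = 5.6.
u_1 = α_1·G − ½·(c_1)² = 1.2·5.6 − ½·1.2² = 6.

6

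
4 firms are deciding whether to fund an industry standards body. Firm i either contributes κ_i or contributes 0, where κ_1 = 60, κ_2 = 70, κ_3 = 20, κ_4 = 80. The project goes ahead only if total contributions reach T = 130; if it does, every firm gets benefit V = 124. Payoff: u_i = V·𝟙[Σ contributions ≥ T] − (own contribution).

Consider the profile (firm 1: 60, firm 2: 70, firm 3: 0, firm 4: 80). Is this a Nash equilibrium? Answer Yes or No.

Total = 210 ≥ 130: provided.
Firm 1 (pledges 60, payoff 64): dropping to 0 → total 150, payoff 124. Profitable deviation.

No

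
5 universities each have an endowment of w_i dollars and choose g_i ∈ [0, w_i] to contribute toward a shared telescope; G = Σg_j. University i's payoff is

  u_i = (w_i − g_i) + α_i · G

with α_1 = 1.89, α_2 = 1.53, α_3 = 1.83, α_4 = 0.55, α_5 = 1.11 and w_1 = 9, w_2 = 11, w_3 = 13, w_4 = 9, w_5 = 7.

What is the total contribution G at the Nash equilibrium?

40

∂u_i/∂g_i = α_i − 1, so university i contributes w_i if α_i > 1, else 0.
α_i > 1 for i ∈ {1, 2, 3, 5}; NE contributions (9, 11, 13, 0, 7), G = 40.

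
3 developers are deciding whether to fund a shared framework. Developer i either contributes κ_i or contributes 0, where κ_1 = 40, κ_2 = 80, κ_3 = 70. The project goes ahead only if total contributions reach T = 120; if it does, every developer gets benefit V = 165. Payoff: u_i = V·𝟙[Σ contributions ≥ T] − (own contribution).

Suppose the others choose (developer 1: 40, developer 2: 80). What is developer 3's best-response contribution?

0

Others' total = 120 ≥ 120; contributing adds cost 70 for no extra benefit.
Best response: 0.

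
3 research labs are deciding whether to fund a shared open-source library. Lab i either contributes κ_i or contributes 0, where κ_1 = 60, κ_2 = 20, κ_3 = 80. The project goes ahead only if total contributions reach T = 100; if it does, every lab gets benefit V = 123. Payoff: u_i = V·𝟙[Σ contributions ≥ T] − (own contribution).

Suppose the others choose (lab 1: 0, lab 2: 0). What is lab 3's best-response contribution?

0

Others' total = 0. Even contributing 80 gives 80 < 100: no benefit either way.
Best response: 0.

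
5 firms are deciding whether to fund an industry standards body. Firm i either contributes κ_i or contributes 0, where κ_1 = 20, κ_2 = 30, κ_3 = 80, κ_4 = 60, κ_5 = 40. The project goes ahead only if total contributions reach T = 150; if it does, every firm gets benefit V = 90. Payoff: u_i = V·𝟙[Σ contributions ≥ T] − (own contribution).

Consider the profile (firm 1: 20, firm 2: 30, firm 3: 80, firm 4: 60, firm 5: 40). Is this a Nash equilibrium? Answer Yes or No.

Total = 230 ≥ 150: provided.
Firm 1 (pledges 20, payoff 70): dropping to 0 → total 210, payoff 90. Profitable deviation.

No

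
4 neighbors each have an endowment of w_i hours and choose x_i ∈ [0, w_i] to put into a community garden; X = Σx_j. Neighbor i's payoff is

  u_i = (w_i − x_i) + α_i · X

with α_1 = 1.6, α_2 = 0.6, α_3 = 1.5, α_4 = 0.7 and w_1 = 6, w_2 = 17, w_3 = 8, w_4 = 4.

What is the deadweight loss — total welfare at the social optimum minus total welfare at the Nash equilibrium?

∂u_i/∂x_i = α_i − 1, so neighbor i contributes w_i if α_i > 1, else 0.
α_i > 1 for i ∈ {1, 3}; NE contributions (6, 0, 8, 0), X = 14.
W^NE = Σw_i − X^NE + (Σα_i)·X^NE = 35 + 3.4·14 = 82.6.
Planner: ∂(Σu_j)/∂x_i = Σα_j − 1 = 3.4 > 0, so everyone contributes w_i; X^SO = 35, W^SO = 35 + 3.4·35 = 154.
Deadweight loss = 71.4.

71.4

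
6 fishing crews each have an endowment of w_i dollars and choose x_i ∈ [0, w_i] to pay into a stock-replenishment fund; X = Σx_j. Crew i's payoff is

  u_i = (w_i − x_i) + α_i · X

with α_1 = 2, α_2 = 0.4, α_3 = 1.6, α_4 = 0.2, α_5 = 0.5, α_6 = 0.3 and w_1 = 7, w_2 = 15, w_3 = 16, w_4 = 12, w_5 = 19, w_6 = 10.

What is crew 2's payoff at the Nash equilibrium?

24.2

∂u_i/∂x_i = α_i − 1, so crew i contributes w_i if α_i > 1, else 0.
α_i > 1 for i ∈ {1, 3}; NE contributions (7, 0, 16, 0, 0, 0), X = 23.
u_2 = (15 − 0) + 0.4·23 = 24.2.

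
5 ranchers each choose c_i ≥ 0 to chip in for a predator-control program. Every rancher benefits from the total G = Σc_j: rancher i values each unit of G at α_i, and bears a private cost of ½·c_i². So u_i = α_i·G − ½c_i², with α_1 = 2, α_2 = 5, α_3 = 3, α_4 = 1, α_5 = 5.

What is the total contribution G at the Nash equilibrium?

16

Rancher i's FOC: ∂u_i/∂c_i = α_i − c_i = 0, so c_i* = α_i.
NE contributions = (2, 5, 3, 1, 5); G = 16.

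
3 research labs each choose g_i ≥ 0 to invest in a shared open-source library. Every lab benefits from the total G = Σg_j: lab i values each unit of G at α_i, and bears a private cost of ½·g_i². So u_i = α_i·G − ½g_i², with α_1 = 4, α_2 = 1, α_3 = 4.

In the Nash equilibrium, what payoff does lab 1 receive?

28

Lab i's FOC: ∂u_i/∂g_i = α_i − g_i = 0, so g_i* = α_i.
NE contributions = (4, 1, 4); G = 9.
u_1 = α_1·G − ½·(g_1)² = 4·9 − ½·4² = 28.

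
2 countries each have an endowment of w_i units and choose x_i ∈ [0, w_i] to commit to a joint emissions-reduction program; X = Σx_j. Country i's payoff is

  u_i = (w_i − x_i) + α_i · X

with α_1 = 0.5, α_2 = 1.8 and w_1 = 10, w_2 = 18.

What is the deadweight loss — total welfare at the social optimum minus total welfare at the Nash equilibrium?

∂u_i/∂x_i = α_i − 1, so country i contributes w_i if α_i > 1, else 0.
α_i > 1 for i ∈ {2}; NE contributions (0, 18), X = 18.
W^NE = Σw_i − X^NE + (Σα_i)·X^NE = 28 + 1.3·18 = 51.4.
Planner: ∂(Σu_j)/∂x_i = Σα_j − 1 = 1.3 > 0, so everyone contributes w_i; X^SO = 28, W^SO = 28 + 1.3·28 = 64.4.
Deadweight loss = 13.

13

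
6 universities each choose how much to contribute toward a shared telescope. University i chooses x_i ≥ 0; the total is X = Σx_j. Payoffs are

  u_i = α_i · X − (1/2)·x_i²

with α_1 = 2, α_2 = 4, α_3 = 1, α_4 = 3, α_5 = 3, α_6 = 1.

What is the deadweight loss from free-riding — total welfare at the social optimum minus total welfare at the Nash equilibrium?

412

University i's FOC: ∂u_i/∂x_i = α_i − x_i = 0, so x_i* = α_i.
NE contributions = (2, 4, 1, 3, 3, 1); X = 14.
W^NE = (Σα)·X − ½Σα_i² = 14² − ½·40 = 176.
Planner sets x_i = Σα_j = 14 for every i, so X^SO = 6·14 = 84.
W^SO = (Σα)·X^SO − ½·6·(Σα)² = (6/2)·14² = 588.
Deadweight loss = W^SO − W^NE = 412.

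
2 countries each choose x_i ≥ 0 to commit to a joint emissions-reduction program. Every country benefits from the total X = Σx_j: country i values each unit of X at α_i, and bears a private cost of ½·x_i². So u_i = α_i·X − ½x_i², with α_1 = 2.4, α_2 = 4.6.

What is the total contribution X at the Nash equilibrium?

Country i's FOC: ∂u_i/∂x_i = α_i − x_i = 0, so x_i* = α_i.
NE contributions = (2.4, 4.6); X = 7.

7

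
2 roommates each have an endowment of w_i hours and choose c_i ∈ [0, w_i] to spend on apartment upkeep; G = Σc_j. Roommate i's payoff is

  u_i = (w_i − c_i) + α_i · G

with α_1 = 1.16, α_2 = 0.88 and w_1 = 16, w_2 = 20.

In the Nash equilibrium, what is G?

16

∂u_i/∂c_i = α_i − 1, so roommate i contributes w_i if α_i > 1, else 0.
α_i > 1 for i ∈ {1}; NE contributions (16, 0), G = 16.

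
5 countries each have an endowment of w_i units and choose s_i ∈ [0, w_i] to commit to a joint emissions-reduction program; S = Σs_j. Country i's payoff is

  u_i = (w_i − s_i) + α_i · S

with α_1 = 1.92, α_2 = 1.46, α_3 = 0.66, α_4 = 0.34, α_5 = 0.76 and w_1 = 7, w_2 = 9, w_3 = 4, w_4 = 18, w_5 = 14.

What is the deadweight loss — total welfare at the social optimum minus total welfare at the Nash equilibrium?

149.04

∂u_i/∂s_i = α_i − 1, so country i contributes w_i if α_i > 1, else 0.
α_i > 1 for i ∈ {1, 2}; NE contributions (7, 9, 0, 0, 0), S = 16.
W^NE = Σw_i − S^NE + (Σα_i)·S^NE = 52 + 4.14·16 = 118.24.
Planner: ∂(Σu_j)/∂s_i = Σα_j − 1 = 4.14 > 0, so everyone contributes w_i; S^SO = 52, W^SO = 52 + 4.14·52 = 267.28.
Deadweight loss = 149.04.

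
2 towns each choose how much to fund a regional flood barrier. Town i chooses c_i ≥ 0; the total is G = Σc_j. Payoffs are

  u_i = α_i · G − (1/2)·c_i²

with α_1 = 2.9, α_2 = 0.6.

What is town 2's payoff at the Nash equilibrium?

1.92

Town i's FOC: ∂u_i/∂c_i = α_i − c_i = 0, so c_i* = α_i.
NE contributions = (2.9, 0.6); G = 3.5.
u_2 = α_2·G − ½·(c_2)² = 0.6·3.5 − ½·0.6² = 1.92.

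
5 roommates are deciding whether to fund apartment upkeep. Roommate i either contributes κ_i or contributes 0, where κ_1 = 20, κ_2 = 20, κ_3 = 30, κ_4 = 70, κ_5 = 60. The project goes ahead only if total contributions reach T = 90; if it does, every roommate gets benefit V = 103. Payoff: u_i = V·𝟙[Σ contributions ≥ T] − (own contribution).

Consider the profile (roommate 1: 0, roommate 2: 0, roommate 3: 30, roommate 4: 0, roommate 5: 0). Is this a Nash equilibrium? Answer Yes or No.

No

Total = 30 < 90: not provided.
Roommate 1 (pledges 0, payoff 0): pledging 20 → total 50, payoff -20. No gain.
Roommate 2 (pledges 0, payoff 0): pledging 20 → total 50, payoff -20. No gain.
Roommate 3 (pledges 30, payoff -30): dropping to 0 → total 0, payoff 0. Profitable deviation.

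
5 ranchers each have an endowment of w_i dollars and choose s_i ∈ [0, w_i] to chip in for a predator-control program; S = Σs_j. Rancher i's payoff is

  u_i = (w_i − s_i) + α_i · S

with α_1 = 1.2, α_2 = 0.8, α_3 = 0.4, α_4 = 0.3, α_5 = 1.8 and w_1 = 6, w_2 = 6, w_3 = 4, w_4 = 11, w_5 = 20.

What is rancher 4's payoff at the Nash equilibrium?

18.8

∂u_i/∂s_i = α_i − 1, so rancher i contributes w_i if α_i > 1, else 0.
α_i > 1 for i ∈ {1, 5}; NE contributions (6, 0, 0, 0, 20), S = 26.
u_4 = (11 − 0) + 0.3·26 = 18.8.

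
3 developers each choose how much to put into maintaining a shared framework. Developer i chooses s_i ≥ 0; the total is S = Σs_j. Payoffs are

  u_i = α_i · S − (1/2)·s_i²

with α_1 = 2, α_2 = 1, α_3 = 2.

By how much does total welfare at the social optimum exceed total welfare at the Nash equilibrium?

17

Developer i's FOC: ∂u_i/∂s_i = α_i − s_i = 0, so s_i* = α_i.
NE contributions = (2, 1, 2); S = 5.
W^NE = (Σα)·S − ½Σα_i² = 5² − ½·9 = 20.5.
Planner sets s_i = Σα_j = 5 for every i, so S^SO = 3·5 = 15.
W^SO = (Σα)·S^SO − ½·3·(Σα)² = (3/2)·5² = 37.5.
Deadweight loss = W^SO − W^NE = 17.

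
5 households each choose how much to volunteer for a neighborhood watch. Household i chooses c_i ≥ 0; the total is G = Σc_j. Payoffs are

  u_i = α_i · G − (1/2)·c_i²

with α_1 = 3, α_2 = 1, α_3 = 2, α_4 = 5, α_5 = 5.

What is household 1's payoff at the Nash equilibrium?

43.5

Household i's FOC: ∂u_i/∂c_i = α_i − c_i = 0, so c_i* = α_i.
NE contributions = (3, 1, 2, 5, 5); G = 16.
u_1 = α_1·G − ½·(c_1)² = 3·16 − ½·3² = 43.5.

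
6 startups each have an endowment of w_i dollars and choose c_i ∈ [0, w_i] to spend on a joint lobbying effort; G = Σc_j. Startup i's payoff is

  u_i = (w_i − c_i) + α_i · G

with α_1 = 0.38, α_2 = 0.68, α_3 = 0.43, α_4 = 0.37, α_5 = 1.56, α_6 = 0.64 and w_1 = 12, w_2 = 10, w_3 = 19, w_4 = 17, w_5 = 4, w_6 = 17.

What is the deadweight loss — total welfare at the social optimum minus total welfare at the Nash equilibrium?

229.5

∂u_i/∂c_i = α_i − 1, so startup i contributes w_i if α_i > 1, else 0.
α_i > 1 for i ∈ {5}; NE contributions (0, 0, 0, 0, 4, 0), G = 4.
W^NE = Σw_i − G^NE + (Σα_i)·G^NE = 79 + 3.06·4 = 91.24.
Planner: ∂(Σu_j)/∂c_i = Σα_j − 1 = 3.06 > 0, so everyone contributes w_i; G^SO = 79, W^SO = 79 + 3.06·79 = 320.74.
Deadweight loss = 229.5.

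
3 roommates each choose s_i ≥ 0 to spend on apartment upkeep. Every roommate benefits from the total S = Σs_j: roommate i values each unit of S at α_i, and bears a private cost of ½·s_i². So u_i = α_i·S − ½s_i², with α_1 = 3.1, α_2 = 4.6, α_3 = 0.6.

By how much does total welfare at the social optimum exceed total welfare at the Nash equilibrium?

Roommate i's FOC: ∂u_i/∂s_i = α_i − s_i = 0, so s_i* = α_i.
NE contributions = (3.1, 4.6, 0.6); S = 8.3.
W^NE = (Σα)·S − ½Σα_i² = 8.3² − ½·31.13 = 53.325.
Planner sets s_i = Σα_j = 8.3 for every i, so S^SO = 3·8.3 = 24.9.
W^SO = (Σα)·S^SO − ½·3·(Σα)² = (3/2)·8.3² = 103.335.
Deadweight loss = W^SO − W^NE = 50.01.

50.01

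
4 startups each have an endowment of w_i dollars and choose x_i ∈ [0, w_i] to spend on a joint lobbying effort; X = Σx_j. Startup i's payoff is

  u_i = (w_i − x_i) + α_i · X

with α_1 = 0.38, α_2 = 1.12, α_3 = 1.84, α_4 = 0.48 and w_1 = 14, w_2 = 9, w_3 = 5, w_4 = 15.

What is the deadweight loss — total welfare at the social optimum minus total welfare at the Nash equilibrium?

81.78

∂u_i/∂x_i = α_i − 1, so startup i contributes w_i if α_i > 1, else 0.
α_i > 1 for i ∈ {2, 3}; NE contributions (0, 9, 5, 0), X = 14.
W^NE = Σw_i − X^NE + (Σα_i)·X^NE = 43 + 2.82·14 = 82.48.
Planner: ∂(Σu_j)/∂x_i = Σα_j − 1 = 2.82 > 0, so everyone contributes w_i; X^SO = 43, W^SO = 43 + 2.82·43 = 164.26.
Deadweight loss = 81.78.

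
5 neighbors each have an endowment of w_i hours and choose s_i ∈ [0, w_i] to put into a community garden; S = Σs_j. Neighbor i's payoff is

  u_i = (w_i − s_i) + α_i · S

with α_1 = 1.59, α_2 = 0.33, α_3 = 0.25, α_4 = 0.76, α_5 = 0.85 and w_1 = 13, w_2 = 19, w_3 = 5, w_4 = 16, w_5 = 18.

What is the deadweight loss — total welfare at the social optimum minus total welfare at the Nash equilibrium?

∂u_i/∂s_i = α_i − 1, so neighbor i contributes w_i if α_i > 1, else 0.
α_i > 1 for i ∈ {1}; NE contributions (13, 0, 0, 0, 0), S = 13.
W^NE = Σw_i − S^NE + (Σα_i)·S^NE = 71 + 2.78·13 = 107.14.
Planner: ∂(Σu_j)/∂s_i = Σα_j − 1 = 2.78 > 0, so everyone contributes w_i; S^SO = 71, W^SO = 71 + 2.78·71 = 268.38.
Deadweight loss = 161.24.

161.24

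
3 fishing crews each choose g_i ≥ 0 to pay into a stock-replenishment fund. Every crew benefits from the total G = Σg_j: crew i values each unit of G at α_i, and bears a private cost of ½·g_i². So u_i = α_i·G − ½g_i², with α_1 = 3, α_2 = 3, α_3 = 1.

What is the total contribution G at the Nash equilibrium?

7

Crew i's FOC: ∂u_i/∂g_i = α_i − g_i = 0, so g_i* = α_i.
NE contributions = (3, 3, 1); G = 7.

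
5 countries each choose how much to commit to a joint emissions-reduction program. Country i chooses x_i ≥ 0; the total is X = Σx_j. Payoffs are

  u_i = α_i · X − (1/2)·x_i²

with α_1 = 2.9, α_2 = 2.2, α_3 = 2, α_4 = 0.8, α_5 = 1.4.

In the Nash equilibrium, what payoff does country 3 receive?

16.6

Country i's FOC: ∂u_i/∂x_i = α_i − x_i = 0, so x_i* = α_i.
NE contributions = (2.9, 2.2, 2, 0.8, 1.4); X = 9.3.
u_3 = α_3·X − ½·(x_3)² = 2·9.3 − ½·2² = 16.6.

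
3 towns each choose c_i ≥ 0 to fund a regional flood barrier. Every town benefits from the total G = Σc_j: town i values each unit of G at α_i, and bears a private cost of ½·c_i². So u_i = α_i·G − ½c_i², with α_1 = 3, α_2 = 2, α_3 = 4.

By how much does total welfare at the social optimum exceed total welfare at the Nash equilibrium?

Town i's FOC: ∂u_i/∂c_i = α_i − c_i = 0, so c_i* = α_i.
NE contributions = (3, 2, 4); G = 9.
W^NE = (Σα)·G − ½Σα_i² = 9² − ½·29 = 66.5.
Planner sets c_i = Σα_j = 9 for every i, so G^SO = 3·9 = 27.
W^SO = (Σα)·G^SO − ½·3·(Σα)² = (3/2)·9² = 121.5.
Deadweight loss = W^SO − W^NE = 55.

55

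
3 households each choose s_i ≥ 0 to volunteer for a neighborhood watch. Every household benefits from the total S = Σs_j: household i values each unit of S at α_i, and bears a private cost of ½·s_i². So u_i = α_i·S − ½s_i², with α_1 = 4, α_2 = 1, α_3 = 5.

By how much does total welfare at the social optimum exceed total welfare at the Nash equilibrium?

71

Household i's FOC: ∂u_i/∂s_i = α_i − s_i = 0, so s_i* = α_i.
NE contributions = (4, 1, 5); S = 10.
W^NE = (Σα)·S − ½Σα_i² = 10² − ½·42 = 79.
Planner sets s_i = Σα_j = 10 for every i, so S^SO = 3·10 = 30.
W^SO = (Σα)·S^SO − ½·3·(Σα)² = (3/2)·10² = 150.
Deadweight loss = W^SO − W^NE = 71.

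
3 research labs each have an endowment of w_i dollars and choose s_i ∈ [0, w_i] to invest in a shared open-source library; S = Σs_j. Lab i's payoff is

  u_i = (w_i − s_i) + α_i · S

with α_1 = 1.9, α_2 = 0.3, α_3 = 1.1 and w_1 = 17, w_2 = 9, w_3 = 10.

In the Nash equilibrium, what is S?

27

∂u_i/∂s_i = α_i − 1, so lab i contributes w_i if α_i > 1, else 0.
α_i > 1 for i ∈ {1, 3}; NE contributions (17, 0, 10), S = 27.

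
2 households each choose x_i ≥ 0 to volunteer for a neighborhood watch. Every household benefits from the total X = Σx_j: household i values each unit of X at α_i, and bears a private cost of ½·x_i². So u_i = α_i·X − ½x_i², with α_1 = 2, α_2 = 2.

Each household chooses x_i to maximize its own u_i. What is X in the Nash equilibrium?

4

Household i's FOC: ∂u_i/∂x_i = α_i − x_i = 0, so x_i* = α_i.
NE contributions = (2, 2); X = 4.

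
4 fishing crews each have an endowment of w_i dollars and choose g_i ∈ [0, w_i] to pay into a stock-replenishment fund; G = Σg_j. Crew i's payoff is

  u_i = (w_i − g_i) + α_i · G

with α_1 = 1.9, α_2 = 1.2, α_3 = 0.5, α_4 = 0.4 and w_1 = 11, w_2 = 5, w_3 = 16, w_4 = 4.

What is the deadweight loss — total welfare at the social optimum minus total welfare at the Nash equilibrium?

∂u_i/∂g_i = α_i − 1, so crew i contributes w_i if α_i > 1, else 0.
α_i > 1 for i ∈ {1, 2}; NE contributions (11, 5, 0, 0), G = 16.
W^NE = Σw_i − G^NE + (Σα_i)·G^NE = 36 + 3·16 = 84.
Planner: ∂(Σu_j)/∂g_i = Σα_j − 1 = 3 > 0, so everyone contributes w_i; G^SO = 36, W^SO = 36 + 3·36 = 144.
Deadweight loss = 60.

60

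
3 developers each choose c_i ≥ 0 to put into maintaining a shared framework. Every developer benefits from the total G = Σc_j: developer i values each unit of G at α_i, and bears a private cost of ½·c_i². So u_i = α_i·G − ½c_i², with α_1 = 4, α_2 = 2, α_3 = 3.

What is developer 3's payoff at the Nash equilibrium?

Developer i's FOC: ∂u_i/∂c_i = α_i − c_i = 0, so c_i* = α_i.
NE contributions = (4, 2, 3); G = 9.
u_3 = α_3·G − ½·(c_3)² = 3·9 − ½·3² = 22.5.

22.5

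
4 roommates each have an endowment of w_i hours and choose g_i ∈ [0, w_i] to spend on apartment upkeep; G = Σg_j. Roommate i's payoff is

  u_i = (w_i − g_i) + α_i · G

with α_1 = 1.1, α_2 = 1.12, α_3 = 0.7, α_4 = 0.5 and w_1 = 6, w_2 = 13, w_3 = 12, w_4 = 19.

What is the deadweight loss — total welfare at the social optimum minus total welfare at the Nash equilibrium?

∂u_i/∂g_i = α_i − 1, so roommate i contributes w_i if α_i > 1, else 0.
α_i > 1 for i ∈ {1, 2}; NE contributions (6, 13, 0, 0), G = 19.
W^NE = Σw_i − G^NE + (Σα_i)·G^NE = 50 + 2.42·19 = 95.98.
Planner: ∂(Σu_j)/∂g_i = Σα_j − 1 = 2.42 > 0, so everyone contributes w_i; G^SO = 50, W^SO = 50 + 2.42·50 = 171.
Deadweight loss = 75.02.

75.02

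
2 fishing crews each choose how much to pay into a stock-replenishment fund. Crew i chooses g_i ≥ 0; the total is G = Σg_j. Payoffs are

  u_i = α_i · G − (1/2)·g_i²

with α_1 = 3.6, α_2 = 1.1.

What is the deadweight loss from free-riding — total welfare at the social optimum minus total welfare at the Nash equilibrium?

7.085

Crew i's FOC: ∂u_i/∂g_i = α_i − g_i = 0, so g_i* = α_i.
NE contributions = (3.6, 1.1); G = 4.7.
W^NE = (Σα)·G − ½Σα_i² = 4.7² − ½·14.17 = 15.005.
Planner sets g_i = Σα_j = 4.7 for every i, so G^SO = 2·4.7 = 9.4.
W^SO = (Σα)·G^SO − ½·2·(Σα)² = (2/2)·4.7² = 22.09.
Deadweight loss = W^SO − W^NE = 7.085.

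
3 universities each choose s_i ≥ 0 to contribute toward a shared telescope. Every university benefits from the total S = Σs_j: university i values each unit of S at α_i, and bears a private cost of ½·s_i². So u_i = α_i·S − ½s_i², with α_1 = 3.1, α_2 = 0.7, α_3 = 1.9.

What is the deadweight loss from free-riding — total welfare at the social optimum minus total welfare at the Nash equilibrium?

University i's FOC: ∂u_i/∂s_i = α_i − s_i = 0, so s_i* = α_i.
NE contributions = (3.1, 0.7, 1.9); S = 5.7.
W^NE = (Σα)·S − ½Σα_i² = 5.7² − ½·13.71 = 25.635.
Planner sets s_i = Σα_j = 5.7 for every i, so S^SO = 3·5.7 = 17.1.
W^SO = (Σα)·S^SO − ½·3·(Σα)² = (3/2)·5.7² = 48.735.
Deadweight loss = W^SO − W^NE = 23.1.

23.1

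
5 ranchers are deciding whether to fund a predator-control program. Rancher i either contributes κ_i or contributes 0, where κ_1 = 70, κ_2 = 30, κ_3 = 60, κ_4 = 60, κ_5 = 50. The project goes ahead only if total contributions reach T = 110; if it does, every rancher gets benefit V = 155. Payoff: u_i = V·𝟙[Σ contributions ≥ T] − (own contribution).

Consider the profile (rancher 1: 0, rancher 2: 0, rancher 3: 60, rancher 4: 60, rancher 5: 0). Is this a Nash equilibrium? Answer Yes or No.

Total = 120 ≥ 110: provided.
Rancher 1 (pledges 0, payoff 155): pledging 70 → total 190, payoff 85. No gain.
Rancher 2 (pledges 0, payoff 155): pledging 30 → total 150, payoff 125. No gain.
Rancher 3 (pledges 60, payoff 95): dropping to 0 → total 60, payoff 0. No gain.
Rancher 4 (pledges 60, payoff 95): dropping to 0 → total 60, payoff 0. No gain.
Rancher 5 (pledges 0, payoff 155): pledging 50 → total 170, payoff 105. No gain.

Yes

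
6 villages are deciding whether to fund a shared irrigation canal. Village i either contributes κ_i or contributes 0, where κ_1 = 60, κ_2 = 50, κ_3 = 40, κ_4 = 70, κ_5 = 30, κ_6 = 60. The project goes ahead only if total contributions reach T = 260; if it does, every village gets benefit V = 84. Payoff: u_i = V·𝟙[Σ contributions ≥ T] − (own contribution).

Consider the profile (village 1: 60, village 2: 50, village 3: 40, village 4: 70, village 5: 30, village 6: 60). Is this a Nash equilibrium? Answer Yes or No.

Total = 310 ≥ 260: provided.
Village 1 (pledges 60, payoff 24): dropping to 0 → total 250, payoff 0. No gain.
Village 2 (pledges 50, payoff 34): dropping to 0 → total 260, payoff 84. Profitable deviation.

No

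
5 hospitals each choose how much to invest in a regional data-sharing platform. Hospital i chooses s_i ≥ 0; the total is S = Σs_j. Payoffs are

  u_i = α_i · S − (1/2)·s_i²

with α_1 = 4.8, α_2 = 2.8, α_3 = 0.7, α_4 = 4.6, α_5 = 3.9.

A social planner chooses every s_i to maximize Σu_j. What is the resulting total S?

84

Planner FOC: ∂(Σu_j)/∂s_i = (Σα_j) − s_i = 0, so s_i^SO = Σα_j = 16.8 for every i; S^SO = 84.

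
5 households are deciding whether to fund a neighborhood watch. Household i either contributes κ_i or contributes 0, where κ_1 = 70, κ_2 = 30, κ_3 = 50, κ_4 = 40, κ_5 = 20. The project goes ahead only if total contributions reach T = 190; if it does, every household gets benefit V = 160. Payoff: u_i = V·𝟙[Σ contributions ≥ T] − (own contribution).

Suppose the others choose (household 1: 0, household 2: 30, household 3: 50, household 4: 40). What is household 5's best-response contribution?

Others' total = 120. Even contributing 20 gives 140 < 190: no benefit either way.
Best response: 0.

0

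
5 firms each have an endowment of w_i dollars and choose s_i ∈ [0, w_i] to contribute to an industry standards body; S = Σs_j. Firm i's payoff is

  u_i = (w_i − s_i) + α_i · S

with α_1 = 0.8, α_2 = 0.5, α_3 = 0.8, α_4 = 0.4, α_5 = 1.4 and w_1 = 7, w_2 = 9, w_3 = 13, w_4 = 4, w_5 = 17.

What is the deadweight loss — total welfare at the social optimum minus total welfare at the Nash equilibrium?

∂u_i/∂s_i = α_i − 1, so firm i contributes w_i if α_i > 1, else 0.
α_i > 1 for i ∈ {5}; NE contributions (0, 0, 0, 0, 17), S = 17.
W^NE = Σw_i − S^NE + (Σα_i)·S^NE = 50 + 2.9·17 = 99.3.
Planner: ∂(Σu_j)/∂s_i = Σα_j − 1 = 2.9 > 0, so everyone contributes w_i; S^SO = 50, W^SO = 50 + 2.9·50 = 195.
Deadweight loss = 95.7.

95.7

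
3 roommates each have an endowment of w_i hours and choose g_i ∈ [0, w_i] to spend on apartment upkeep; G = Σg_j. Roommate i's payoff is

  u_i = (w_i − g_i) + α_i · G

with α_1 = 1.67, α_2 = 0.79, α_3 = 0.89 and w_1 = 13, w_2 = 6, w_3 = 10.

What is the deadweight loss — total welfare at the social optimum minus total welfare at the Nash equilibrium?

∂u_i/∂g_i = α_i − 1, so roommate i contributes w_i if α_i > 1, else 0.
α_i > 1 for i ∈ {1}; NE contributions (13, 0, 0), G = 13.
W^NE = Σw_i − G^NE + (Σα_i)·G^NE = 29 + 2.35·13 = 59.55.
Planner: ∂(Σu_j)/∂g_i = Σα_j − 1 = 2.35 > 0, so everyone contributes w_i; G^SO = 29, W^SO = 29 + 2.35·29 = 97.15.
Deadweight loss = 37.6.

37.6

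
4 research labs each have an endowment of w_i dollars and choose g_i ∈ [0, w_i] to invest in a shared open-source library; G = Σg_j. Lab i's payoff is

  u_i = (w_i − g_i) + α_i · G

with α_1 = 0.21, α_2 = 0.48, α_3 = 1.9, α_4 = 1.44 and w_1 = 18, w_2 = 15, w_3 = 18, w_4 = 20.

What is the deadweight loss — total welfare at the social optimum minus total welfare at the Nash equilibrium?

99.99

∂u_i/∂g_i = α_i − 1, so lab i contributes w_i if α_i > 1, else 0.
α_i > 1 for i ∈ {3, 4}; NE contributions (0, 0, 18, 20), G = 38.
W^NE = Σw_i − G^NE + (Σα_i)·G^NE = 71 + 3.03·38 = 186.14.
Planner: ∂(Σu_j)/∂g_i = Σα_j − 1 = 3.03 > 0, so everyone contributes w_i; G^SO = 71, W^SO = 71 + 3.03·71 = 286.13.
Deadweight loss = 99.99.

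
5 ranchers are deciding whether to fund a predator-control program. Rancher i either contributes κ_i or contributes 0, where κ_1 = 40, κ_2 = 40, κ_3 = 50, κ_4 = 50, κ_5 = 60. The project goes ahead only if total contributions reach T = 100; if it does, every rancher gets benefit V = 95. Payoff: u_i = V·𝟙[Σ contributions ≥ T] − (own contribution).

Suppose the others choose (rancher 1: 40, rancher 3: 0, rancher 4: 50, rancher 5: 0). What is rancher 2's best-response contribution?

40

Others' total = 90. Contributing 40 brings total to 130 ≥ 100: gain V − κ_2 = 55.
Best response: 40.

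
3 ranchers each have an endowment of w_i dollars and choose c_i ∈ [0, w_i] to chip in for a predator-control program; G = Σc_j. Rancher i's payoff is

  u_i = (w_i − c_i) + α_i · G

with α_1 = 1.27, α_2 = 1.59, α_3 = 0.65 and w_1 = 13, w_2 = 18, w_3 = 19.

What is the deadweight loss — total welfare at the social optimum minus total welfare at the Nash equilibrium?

47.69

∂u_i/∂c_i = α_i − 1, so rancher i contributes w_i if α_i > 1, else 0.
α_i > 1 for i ∈ {1, 2}; NE contributions (13, 18, 0), G = 31.
W^NE = Σw_i − G^NE + (Σα_i)·G^NE = 50 + 2.51·31 = 127.81.
Planner: ∂(Σu_j)/∂c_i = Σα_j − 1 = 2.51 > 0, so everyone contributes w_i; G^SO = 50, W^SO = 50 + 2.51·50 = 175.5.
Deadweight loss = 47.69.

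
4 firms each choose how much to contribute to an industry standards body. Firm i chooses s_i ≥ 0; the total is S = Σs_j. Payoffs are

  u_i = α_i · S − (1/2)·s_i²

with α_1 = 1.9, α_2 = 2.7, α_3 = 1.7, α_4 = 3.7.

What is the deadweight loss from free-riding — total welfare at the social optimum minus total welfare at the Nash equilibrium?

113.74

Firm i's FOC: ∂u_i/∂s_i = α_i − s_i = 0, so s_i* = α_i.
NE contributions = (1.9, 2.7, 1.7, 3.7); S = 10.
W^NE = (Σα)·S − ½Σα_i² = 10² − ½·27.48 = 86.26.
Planner sets s_i = Σα_j = 10 for every i, so S^SO = 4·10 = 40.
W^SO = (Σα)·S^SO − ½·4·(Σα)² = (4/2)·10² = 200.
Deadweight loss = W^SO − W^NE = 113.74.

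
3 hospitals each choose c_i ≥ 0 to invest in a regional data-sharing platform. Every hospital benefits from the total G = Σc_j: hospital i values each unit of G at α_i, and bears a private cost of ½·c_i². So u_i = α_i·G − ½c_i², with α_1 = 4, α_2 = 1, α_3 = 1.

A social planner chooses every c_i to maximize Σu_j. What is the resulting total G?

18

Planner FOC: ∂(Σu_j)/∂c_i = (Σα_j) − c_i = 0, so c_i^SO = Σα_j = 6 for every i; G^SO = 18.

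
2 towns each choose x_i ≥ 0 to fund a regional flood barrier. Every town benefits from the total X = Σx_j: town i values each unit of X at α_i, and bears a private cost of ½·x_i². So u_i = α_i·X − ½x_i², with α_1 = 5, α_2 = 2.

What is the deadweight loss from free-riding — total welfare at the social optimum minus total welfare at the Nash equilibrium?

Town i's FOC: ∂u_i/∂x_i = α_i − x_i = 0, so x_i* = α_i.
NE contributions = (5, 2); X = 7.
W^NE = (Σα)·X − ½Σα_i² = 7² − ½·29 = 34.5.
Planner sets x_i = Σα_j = 7 for every i, so X^SO = 2·7 = 14.
W^SO = (Σα)·X^SO − ½·2·(Σα)² = (2/2)·7² = 49.
Deadweight loss = W^SO − W^NE = 14.5.

14.5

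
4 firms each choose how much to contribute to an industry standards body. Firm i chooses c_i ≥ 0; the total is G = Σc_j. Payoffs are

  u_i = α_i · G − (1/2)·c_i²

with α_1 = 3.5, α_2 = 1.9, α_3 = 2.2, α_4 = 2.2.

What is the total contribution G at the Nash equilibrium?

9.8

Firm i's FOC: ∂u_i/∂c_i = α_i − c_i = 0, so c_i* = α_i.
NE contributions = (3.5, 1.9, 2.2, 2.2); G = 9.8.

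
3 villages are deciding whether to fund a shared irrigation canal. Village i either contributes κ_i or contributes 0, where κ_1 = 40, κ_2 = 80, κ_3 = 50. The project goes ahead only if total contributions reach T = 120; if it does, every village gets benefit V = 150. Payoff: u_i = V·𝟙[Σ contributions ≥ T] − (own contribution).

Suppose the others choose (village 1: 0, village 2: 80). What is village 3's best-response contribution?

50

Others' total = 80. Contributing 50 brings total to 130 ≥ 120: gain V − κ_3 = 100.
Best response: 50.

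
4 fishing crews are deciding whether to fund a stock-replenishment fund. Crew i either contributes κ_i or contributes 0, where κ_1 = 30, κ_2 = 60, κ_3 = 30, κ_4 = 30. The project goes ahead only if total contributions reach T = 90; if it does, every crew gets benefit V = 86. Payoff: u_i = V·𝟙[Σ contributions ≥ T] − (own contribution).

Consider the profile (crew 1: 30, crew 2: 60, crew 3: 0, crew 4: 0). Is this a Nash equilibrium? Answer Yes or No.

Yes

Total = 90 ≥ 90: provided.
Crew 1 (pledges 30, payoff 56): dropping to 0 → total 60, payoff 0. No gain.
Crew 2 (pledges 60, payoff 26): dropping to 0 → total 30, payoff 0. No gain.
Crew 3 (pledges 0, payoff 86): pledging 30 → total 120, payoff 56. No gain.
Crew 4 (pledges 0, payoff 86): pledging 30 → total 120, payoff 56. No gain.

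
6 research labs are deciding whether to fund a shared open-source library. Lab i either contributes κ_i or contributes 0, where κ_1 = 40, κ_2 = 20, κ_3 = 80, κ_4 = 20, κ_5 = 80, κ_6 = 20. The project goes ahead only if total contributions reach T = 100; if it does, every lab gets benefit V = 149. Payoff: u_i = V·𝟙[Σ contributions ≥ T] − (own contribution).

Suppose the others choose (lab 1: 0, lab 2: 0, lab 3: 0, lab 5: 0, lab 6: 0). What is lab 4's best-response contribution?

Others' total = 0. Even contributing 20 gives 20 < 100: no benefit either way.
Best response: 0.

0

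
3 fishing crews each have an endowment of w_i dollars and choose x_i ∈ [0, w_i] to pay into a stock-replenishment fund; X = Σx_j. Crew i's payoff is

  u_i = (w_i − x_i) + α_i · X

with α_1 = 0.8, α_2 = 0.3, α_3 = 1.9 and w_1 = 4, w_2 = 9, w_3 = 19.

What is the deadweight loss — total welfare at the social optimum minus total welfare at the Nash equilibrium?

∂u_i/∂x_i = α_i − 1, so crew i contributes w_i if α_i > 1, else 0.
α_i > 1 for i ∈ {3}; NE contributions (0, 0, 19), X = 19.
W^NE = Σw_i − X^NE + (Σα_i)·X^NE = 32 + 2·19 = 70.
Planner: ∂(Σu_j)/∂x_i = Σα_j − 1 = 2 > 0, so everyone contributes w_i; X^SO = 32, W^SO = 32 + 2·32 = 96.
Deadweight loss = 26.

26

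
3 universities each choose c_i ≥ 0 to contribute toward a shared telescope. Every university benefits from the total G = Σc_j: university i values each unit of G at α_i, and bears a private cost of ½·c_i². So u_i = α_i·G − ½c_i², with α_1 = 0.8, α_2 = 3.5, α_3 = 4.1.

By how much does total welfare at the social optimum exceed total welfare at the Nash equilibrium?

University i's FOC: ∂u_i/∂c_i = α_i − c_i = 0, so c_i* = α_i.
NE contributions = (0.8, 3.5, 4.1); G = 8.4.
W^NE = (Σα)·G − ½Σα_i² = 8.4² − ½·29.7 = 55.71.
Planner sets c_i = Σα_j = 8.4 for every i, so G^SO = 3·8.4 = 25.2.
W^SO = (Σα)·G^SO − ½·3·(Σα)² = (3/2)·8.4² = 105.84.
Deadweight loss = W^SO − W^NE = 50.13.

50.13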